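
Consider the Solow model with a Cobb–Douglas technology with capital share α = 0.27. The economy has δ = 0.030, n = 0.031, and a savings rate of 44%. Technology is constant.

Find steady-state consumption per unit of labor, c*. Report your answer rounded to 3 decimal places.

At the steady state, Δk = 0, so s·k^α = (n + δ)·k.
Dividing both sides by k: k^(1−α) = s / (n + δ).
k^0.73 = 0.44 / (0.031 + 0.030) = 0.44 / 0.061 = 7.2131
k* = 7.2131^(1/0.73) ≈ 14.9799
y* = (k*)^α = 14.9799^0.27 ≈ 2.0768
c* = (1 − s)·y* = (1 − 0.44) × 2.0768 ≈ 1.1630

c* ≈ 1.163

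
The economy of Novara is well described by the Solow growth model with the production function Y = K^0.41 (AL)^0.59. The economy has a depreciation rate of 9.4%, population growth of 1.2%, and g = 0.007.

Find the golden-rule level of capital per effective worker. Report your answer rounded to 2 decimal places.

k_gold ≈ 8.88

The golden rule sets f'(k) = n + g + δ, i.e. α·k^(α−1) = n + g + δ.
So k^(1−α) = α / (n + g + δ) = 0.41 / 0.113 = 3.6283.
k_gold = 3.6283^(1/0.59) ≈ 8.8848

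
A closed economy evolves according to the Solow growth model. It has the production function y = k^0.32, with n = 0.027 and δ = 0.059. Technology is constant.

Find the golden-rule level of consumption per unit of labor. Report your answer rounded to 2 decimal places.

c_gold ≈ 1.26

At the golden rule, f'(k) = n + δ, so α·k^(α−1) = n + δ and k_gold = (α/(n + δ))^(1/(1−α)).
k_gold = (0.32/0.086)^(1/0.68) = 3.7209^1.4706 ≈ 6.9055
c_gold = f(k_gold) − (n + δ)·k_gold = 1.8558 − 0.086×6.9055 ≈ 1.2619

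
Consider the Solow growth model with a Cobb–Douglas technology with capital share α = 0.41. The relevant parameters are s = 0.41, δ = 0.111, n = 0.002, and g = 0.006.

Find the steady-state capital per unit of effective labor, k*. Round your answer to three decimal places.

k* = 8.139

At the steady state, Δk = 0, so s·k^α = (n + g + δ)·k.
Dividing both sides by k: k^(1−α) = s / (n + g + δ).
k^0.59 = 0.41 / (0.002 + 0.006 + 0.111) = 0.41 / 0.119 = 3.4454
k* = 3.4454^(1/0.59) ≈ 8.1391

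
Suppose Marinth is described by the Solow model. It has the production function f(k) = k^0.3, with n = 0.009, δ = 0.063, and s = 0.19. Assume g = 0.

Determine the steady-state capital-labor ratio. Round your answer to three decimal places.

In steady state, investment equals break-even investment: s·k^α = (n + δ)·k.
Dividing both sides by k: k^(1−α) = s / (n + δ).
k^0.7 = 0.19 / (0.009 + 0.063) = 0.19 / 0.072 = 2.6389
k* = 2.6389^(1/0.7) ≈ 3.9997

k* = 4.000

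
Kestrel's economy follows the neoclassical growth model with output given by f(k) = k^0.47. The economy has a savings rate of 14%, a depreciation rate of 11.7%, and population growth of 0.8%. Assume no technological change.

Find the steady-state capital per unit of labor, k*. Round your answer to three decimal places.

At the steady state, Δk = 0, so s·k^α = (n + δ)·k.
Rearranging, k^(1−α) = s / (n + δ).
k^0.53 = 0.14 / (0.008 + 0.117) = 0.14 / 0.125 = 1.1200
k* = 1.1200^(1/0.53) ≈ 1.2384

k* ≈ 1.238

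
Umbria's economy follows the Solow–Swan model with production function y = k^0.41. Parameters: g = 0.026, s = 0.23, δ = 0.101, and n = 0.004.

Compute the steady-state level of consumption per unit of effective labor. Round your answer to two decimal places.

c* ≈ 1.14

In steady state, investment equals break-even investment: s·k^α = (n + g + δ)·k.
Rearranging, k^(1−α) = s / (n + g + δ).
k^0.59 = 0.23 / (0.004 + 0.026 + 0.101) = 0.23 / 0.131 = 1.7557
k* = 1.7557^(1/0.59) ≈ 2.5961
y* = (k*)^α = 2.5961^0.41 ≈ 1.4787
c* = (1 − s)·y* = (1 − 0.23) × 1.4787 ≈ 1.1386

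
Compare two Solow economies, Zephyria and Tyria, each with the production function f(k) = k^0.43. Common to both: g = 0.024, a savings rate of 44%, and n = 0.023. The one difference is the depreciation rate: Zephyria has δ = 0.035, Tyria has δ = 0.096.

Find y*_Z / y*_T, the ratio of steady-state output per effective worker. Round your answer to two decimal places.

y*_Z / y*_T ≈ 1.52

Steady-state y* = [s/(n + g + δ)]^(α/(1−α)), so the ratio is [ (s_Z/(n + g + δ)_Z) / (s_T/(n + g + δ)_T) ]^0.7544.
s_Z/(n + g + δ)_Z = 0.44/0.082 = 5.3659; s_T/(n + g + δ)_T = 0.44/0.143 = 3.0769.
Ratio = (5.3659/3.0769)^0.7544 = 1.7439^0.7544 ≈ 1.5213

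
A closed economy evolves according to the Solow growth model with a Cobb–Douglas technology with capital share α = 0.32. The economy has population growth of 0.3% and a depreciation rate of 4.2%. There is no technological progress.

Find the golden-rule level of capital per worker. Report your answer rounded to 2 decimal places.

k_gold ≈ 17.90

The golden rule sets f'(k) = n + δ, i.e. α·k^(α−1) = n + δ.
So k^(1−α) = α / (n + δ) = 0.32 / 0.045 = 7.1111.
k_gold = 7.1111^(1/0.68) ≈ 17.8998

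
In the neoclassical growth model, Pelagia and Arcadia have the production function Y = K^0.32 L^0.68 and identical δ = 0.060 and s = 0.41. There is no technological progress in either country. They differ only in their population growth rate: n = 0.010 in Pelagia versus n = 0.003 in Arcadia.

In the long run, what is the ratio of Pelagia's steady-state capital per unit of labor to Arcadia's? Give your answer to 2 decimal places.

ratio ≈ 0.86

Steady-state k* = [s/(n + δ)]^(1/(1−α)), so the ratio is [ (s_P/(n + δ)_P) / (s_A/(n + δ)_A) ]^1.4706.
s_P/(n + δ)_P = 0.41/0.070 = 5.8571; s_A/(n + δ)_A = 0.41/0.063 = 6.5079.
Ratio = (5.8571/6.5079)^1.4706 = 0.9000^1.4706 ≈ 0.8565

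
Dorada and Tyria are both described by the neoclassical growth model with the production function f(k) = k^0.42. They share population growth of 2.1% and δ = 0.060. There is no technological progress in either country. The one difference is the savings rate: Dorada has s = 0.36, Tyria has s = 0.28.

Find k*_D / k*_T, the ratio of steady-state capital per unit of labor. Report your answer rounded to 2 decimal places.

k*_D / k*_T ≈ 1.54

Steady-state k* = [s/(n + δ)]^(1/(1−α)), so the ratio is [ (s_D/(n + δ)_D) / (s_T/(n + δ)_T) ]^1.7241.
s_D/(n + δ)_D = 0.36/0.081 = 4.4444; s_T/(n + δ)_T = 0.28/0.081 = 3.4568.
Ratio = (4.4444/3.4568)^1.7241 = 1.2857^1.7241 ≈ 1.5423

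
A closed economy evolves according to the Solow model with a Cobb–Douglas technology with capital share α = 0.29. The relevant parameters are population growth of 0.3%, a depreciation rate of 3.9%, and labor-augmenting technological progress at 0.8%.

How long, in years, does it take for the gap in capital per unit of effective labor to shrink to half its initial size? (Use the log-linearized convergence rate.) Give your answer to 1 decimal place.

Near the steady state the convergence rate is λ = (1 − α)(n + g + δ).
λ = (1 − 0.29) × 0.050 = 0.71 × 0.050 = 0.0355
Half-life = ln 2 / λ = 0.6931 / 0.0355 ≈ 19.52 years

half-life ≈ 19.5 years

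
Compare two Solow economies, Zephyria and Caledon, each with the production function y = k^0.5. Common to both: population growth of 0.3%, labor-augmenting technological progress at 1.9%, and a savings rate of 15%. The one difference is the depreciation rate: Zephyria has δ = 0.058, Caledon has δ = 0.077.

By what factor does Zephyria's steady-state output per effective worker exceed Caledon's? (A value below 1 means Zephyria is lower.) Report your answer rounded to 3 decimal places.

ratio ≈ 1.238

Steady-state y* = [s/(n + g + δ)]^(α/(1−α)), so the ratio is [ (s_Z/(n + g + δ)_Z) / (s_C/(n + g + δ)_C) ]^1.
s_Z/(n + g + δ)_Z = 0.15/0.080 = 1.8750; s_C/(n + g + δ)_C = 0.15/0.099 = 1.5152.
Ratio = (1.8750/1.5152)^1 = 1.2375^1 ≈ 1.2375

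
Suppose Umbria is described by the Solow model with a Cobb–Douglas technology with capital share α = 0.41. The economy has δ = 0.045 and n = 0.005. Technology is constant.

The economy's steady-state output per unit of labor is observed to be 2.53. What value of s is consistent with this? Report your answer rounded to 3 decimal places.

s ≈ 0.190

Steady state requires s·f(k) = (n + δ)·k, i.e. s·k^α = (n + δ)·k.
Since y* = [s/(n + δ)]^(α/(1−α)), we have s/(n + δ) = (y*)^((1−α)/α) = 2.53^1.439 = 3.8027.
Therefore s = 3.8027 × (n + δ) = 3.8027 × 0.050 = 0.1901.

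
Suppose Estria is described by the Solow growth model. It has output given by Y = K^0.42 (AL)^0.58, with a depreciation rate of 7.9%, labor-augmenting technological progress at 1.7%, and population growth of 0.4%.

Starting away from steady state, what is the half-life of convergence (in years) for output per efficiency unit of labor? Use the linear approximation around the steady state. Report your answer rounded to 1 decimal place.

Near the steady state the convergence rate is λ = (1 − α)(n + g + δ).
λ = (1 − 0.42) × 0.100 = 0.58 × 0.100 = 0.0580
Half-life = ln 2 / λ = 0.6931 / 0.0580 ≈ 11.95 years

half-life ≈ 12.0 years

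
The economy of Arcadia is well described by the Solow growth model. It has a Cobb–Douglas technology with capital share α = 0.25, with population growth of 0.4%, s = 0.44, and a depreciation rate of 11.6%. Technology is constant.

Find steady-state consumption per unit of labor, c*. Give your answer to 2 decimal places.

c* = 0.86

In steady state, investment equals break-even investment: s·k^α = (n + δ)·k.
Rearranging, k^(1−α) = s / (n + δ).
k^0.75 = 0.44 / (0.004 + 0.116) = 0.44 / 0.120 = 3.6667
k* = 3.6667^(1/0.75) ≈ 5.6541
y* = (k*)^α = 5.6541^0.25 ≈ 1.5420
c* = (1 − s)·y* = (1 − 0.44) × 1.5420 ≈ 0.8635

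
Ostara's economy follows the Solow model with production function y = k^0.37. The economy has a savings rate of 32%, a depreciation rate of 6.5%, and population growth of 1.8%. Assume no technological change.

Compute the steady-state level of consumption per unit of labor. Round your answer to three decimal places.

c* ≈ 1.502

In steady state, investment equals break-even investment: s·k^α = (n + δ)·k.
Rearranging, k^(1−α) = s / (n + δ).
k^0.63 = 0.32 / (0.018 + 0.065) = 0.32 / 0.083 = 3.8554
k* = 3.8554^(1/0.63) ≈ 8.5167
y* = (k*)^α = 8.5167^0.37 ≈ 2.2090
c* = (1 − s)·y* = (1 − 0.32) × 2.2090 ≈ 1.5021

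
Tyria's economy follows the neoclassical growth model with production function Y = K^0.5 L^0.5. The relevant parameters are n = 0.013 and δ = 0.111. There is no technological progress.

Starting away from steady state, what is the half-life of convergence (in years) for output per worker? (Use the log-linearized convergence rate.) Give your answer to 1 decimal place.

Near the steady state the convergence rate is λ = (1 − α)(n + δ).
λ = (1 − 0.5) × 0.124 = 0.5 × 0.124 = 0.0620
Half-life = ln 2 / λ = 0.6931 / 0.0620 ≈ 11.18 years

t_½ ≈ 11.2 years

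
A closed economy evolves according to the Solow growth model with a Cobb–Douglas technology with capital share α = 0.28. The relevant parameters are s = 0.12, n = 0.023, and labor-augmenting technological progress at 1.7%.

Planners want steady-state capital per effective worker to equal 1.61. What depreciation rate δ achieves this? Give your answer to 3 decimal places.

δ ≈ 0.045

At the steady state, Δk = 0, so s·k^α = (n + g + δ)·k.
So s / (n + g + δ) = (k*)^(1−α) = 1.61^0.72 = 1.4090.
Therefore n + g + δ = s / 1.4090 = 0.12 / 1.4090 = 0.0852, so δ = 0.0852 − 0.040 = 0.0452.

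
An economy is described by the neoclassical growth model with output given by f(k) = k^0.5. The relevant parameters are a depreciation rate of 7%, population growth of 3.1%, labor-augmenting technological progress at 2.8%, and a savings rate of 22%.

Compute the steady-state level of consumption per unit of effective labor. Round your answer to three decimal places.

At the steady state, Δk = 0, so s·k^α = (n + g + δ)·k.
Rearranging, k^(1−α) = s / (n + g + δ).
k^0.5 = 0.22 / (0.031 + 0.028 + 0.070) = 0.22 / 0.129 = 1.7054
k* = 1.7054^(1/0.5) ≈ 2.9084
y* = (k*)^α = 2.9084^0.5 ≈ 1.7054
c* = (1 − s)·y* = (1 − 0.22) × 1.7054 ≈ 1.3302

c* ≈ 1.330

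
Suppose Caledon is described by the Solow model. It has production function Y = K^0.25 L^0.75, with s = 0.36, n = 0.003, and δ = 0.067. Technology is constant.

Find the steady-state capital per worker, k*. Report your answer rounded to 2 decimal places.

k* ≈ 8.88

Steady state requires s·f(k) = (n + δ)·k, i.e. s·k^α = (n + δ)·k.
Dividing both sides by k: k^(1−α) = s / (n + δ).
k^0.75 = 0.36 / (0.003 + 0.067) = 0.36 / 0.070 = 5.1429
k* = 5.1429^(1/0.75) ≈ 8.8772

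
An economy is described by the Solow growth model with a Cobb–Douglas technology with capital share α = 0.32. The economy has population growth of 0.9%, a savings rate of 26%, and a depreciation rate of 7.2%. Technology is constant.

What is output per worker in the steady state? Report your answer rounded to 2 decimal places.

Steady state requires s·f(k) = (n + δ)·k, i.e. s·k^α = (n + δ)·k.
Dividing both sides by k: k^(1−α) = s / (n + δ).
k^0.68 = 0.26 / (0.009 + 0.072) = 0.26 / 0.081 = 3.2099
k* = 3.2099^(1/0.68) ≈ 5.5570
y* = (k*)^α = 5.5570^0.32 ≈ 1.7312

y* = 1.73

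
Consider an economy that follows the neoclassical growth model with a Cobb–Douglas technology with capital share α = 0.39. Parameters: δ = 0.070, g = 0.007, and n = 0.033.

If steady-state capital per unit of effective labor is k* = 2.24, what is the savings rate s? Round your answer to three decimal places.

s ≈ 0.180

Steady state requires s·f(k) = (n + g + δ)·k, i.e. s·k^α = (n + g + δ)·k.
So s / (n + g + δ) = (k*)^(1−α) = 2.24^0.61 = 1.6355.
Therefore s = 1.6355 × (n + g + δ) = 1.6355 × 0.110 = 0.1799.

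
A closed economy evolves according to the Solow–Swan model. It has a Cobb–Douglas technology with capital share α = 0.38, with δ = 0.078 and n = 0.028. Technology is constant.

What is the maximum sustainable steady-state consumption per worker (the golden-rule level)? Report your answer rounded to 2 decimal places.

c_gold ≈ 1.36

At the golden rule, f'(k) = n + δ, so α·k^(α−1) = n + δ and k_gold = (α/(n + δ))^(1/(1−α)).
k_gold = (0.38/0.106)^(1/0.62) = 3.5849^1.6129 ≈ 7.8400
c_gold = f(k_gold) − (n + δ)·k_gold = 2.1870 − 0.106×7.8400 ≈ 1.3560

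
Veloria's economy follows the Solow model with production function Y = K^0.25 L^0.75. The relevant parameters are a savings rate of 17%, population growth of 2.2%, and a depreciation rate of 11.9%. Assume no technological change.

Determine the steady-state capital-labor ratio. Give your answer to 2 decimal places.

At the steady state, Δk = 0, so s·k^α = (n + δ)·k.
Rearranging, k^(1−α) = s / (n + δ).
k^0.75 = 0.17 / (0.022 + 0.119) = 0.17 / 0.141 = 1.2057
k* = 1.2057^(1/0.75) ≈ 1.2833

k* = 1.28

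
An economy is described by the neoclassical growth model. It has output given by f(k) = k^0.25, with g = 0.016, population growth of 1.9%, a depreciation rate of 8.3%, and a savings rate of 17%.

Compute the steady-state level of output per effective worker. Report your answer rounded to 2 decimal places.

y* = 1.13

At the steady state, Δk = 0, so s·k^α = (n + g + δ)·k.
Dividing both sides by k: k^(1−α) = s / (n + g + δ).
k^0.75 = 0.17 / (0.019 + 0.016 + 0.083) = 0.17 / 0.118 = 1.4407
k* = 1.4407^(1/0.75) ≈ 1.6272
y* = (k*)^α = 1.6272^0.25 ≈ 1.1294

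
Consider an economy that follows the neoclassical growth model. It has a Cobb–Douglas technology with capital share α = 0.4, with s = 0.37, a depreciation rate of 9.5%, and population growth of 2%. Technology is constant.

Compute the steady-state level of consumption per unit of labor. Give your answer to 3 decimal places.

At the steady state, Δk = 0, so s·k^α = (n + δ)·k.
Rearranging, k^(1−α) = s / (n + δ).
k^0.6 = 0.37 / (0.020 + 0.095) = 0.37 / 0.115 = 3.2174
k* = 3.2174^(1/0.6) ≈ 7.0120
y* = (k*)^α = 7.0120^0.4 ≈ 2.1794
c* = (1 − s)·y* = (1 − 0.37) × 2.1794 ≈ 1.3730

c* ≈ 1.373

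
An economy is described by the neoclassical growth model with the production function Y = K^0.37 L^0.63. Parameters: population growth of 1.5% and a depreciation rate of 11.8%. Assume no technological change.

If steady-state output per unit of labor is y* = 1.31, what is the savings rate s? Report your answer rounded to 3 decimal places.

In steady state, investment equals break-even investment: s·k^α = (n + δ)·k.
Since y* = [s/(n + δ)]^(α/(1−α)), we have s/(n + δ) = (y*)^((1−α)/α) = 1.31^1.7027 = 1.5837.
Therefore s = 1.5837 × (n + δ) = 1.5837 × 0.133 = 0.2106.

s ≈ 0.211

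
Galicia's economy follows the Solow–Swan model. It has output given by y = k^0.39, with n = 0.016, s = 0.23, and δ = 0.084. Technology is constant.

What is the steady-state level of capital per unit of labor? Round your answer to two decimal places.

At the steady state, Δk = 0, so s·k^α = (n + δ)·k.
Rearranging, k^(1−α) = s / (n + δ).
k^0.61 = 0.23 / (0.016 + 0.084) = 0.23 / 0.100 = 2.3000
k* = 2.3000^(1/0.61) ≈ 3.9174

k* ≈ 3.92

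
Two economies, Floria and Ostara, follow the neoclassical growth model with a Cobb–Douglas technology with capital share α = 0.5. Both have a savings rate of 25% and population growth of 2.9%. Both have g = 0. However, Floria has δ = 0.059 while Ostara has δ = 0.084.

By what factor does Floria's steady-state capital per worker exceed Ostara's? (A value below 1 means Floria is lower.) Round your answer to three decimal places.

Steady-state k* = [s/(n + δ)]^(1/(1−α)), so the ratio is [ (s_F/(n + δ)_F) / (s_O/(n + δ)_O) ]^2.
s_F/(n + δ)_F = 0.25/0.088 = 2.8409; s_O/(n + δ)_O = 0.25/0.113 = 2.2124.
Ratio = (2.8409/2.2124)^2 = 1.2841^2 ≈ 1.6489

k*_F / k*_O ≈ 1.649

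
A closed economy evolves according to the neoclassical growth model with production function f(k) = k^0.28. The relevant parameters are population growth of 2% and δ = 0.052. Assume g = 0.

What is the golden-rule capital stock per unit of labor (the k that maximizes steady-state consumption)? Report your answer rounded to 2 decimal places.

k_gold ≈ 6.59

The golden rule sets f'(k) = n + δ, i.e. α·k^(α−1) = n + δ.
So k^(1−α) = α / (n + δ) = 0.28 / 0.072 = 3.8889.
k_gold = 3.8889^(1/0.72) ≈ 6.5948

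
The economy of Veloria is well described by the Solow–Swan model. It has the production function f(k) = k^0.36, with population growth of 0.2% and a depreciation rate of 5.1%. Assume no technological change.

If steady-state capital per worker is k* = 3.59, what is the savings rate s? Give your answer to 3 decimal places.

In steady state, investment equals break-even investment: s·k^α = (n + δ)·k.
So s / (n + δ) = (k*)^(1−α) = 3.59^0.64 = 2.2660.
Therefore s = 2.2660 × (n + δ) = 2.2660 × 0.053 = 0.1201.

s ≈ 0.120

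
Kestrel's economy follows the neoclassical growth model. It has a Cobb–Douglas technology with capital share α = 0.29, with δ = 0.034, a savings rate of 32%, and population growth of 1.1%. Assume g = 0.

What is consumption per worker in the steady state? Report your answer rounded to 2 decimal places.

c* ≈ 1.52

Steady state requires s·f(k) = (n + δ)·k, i.e. s·k^α = (n + δ)·k.
Dividing both sides by k: k^(1−α) = s / (n + δ).
k^0.71 = 0.32 / (0.011 + 0.034) = 0.32 / 0.045 = 7.1111
k* = 7.1111^(1/0.71) ≈ 15.8457
y* = (k*)^α = 15.8457^0.29 ≈ 2.2283
c* = (1 − s)·y* = (1 − 0.32) × 2.2283 ≈ 1.5152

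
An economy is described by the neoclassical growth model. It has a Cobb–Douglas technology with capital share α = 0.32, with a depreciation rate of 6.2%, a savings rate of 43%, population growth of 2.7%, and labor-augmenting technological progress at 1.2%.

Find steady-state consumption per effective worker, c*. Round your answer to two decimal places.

c* = 1.13

Steady state requires s·f(k) = (n + g + δ)·k, i.e. s·k^α = (n + g + δ)·k.
Rearranging, k^(1−α) = s / (n + g + δ).
k^0.68 = 0.43 / (0.027 + 0.012 + 0.062) = 0.43 / 0.101 = 4.2574
k* = 4.2574^(1/0.68) ≈ 8.4181
y* = (k*)^α = 8.4181^0.32 ≈ 1.9773
c* = (1 − s)·y* = (1 − 0.43) × 1.9773 ≈ 1.1271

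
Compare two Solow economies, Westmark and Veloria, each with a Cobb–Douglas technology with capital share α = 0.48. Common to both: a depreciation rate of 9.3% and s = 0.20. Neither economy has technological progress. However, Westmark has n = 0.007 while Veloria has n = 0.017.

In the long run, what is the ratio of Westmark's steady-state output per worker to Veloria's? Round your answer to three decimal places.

ratio ≈ 1.092

Steady-state y* = [s/(n + δ)]^(α/(1−α)), so the ratio is [ (s_W/(n + δ)_W) / (s_V/(n + δ)_V) ]^0.9231.
s_W/(n + δ)_W = 0.20/0.100 = 2.0000; s_V/(n + δ)_V = 0.20/0.110 = 1.8182.
Ratio = (2.0000/1.8182)^0.9231 = 1.1000^0.9231 ≈ 1.0920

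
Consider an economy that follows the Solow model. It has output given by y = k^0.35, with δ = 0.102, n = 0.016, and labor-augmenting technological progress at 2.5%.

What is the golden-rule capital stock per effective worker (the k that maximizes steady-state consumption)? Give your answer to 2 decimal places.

k_gold ≈ 3.96

The golden rule sets f'(k) = n + g + δ, i.e. α·k^(α−1) = n + g + δ.
So k^(1−α) = α / (n + g + δ) = 0.35 / 0.143 = 2.4476.
k_gold = 2.4476^(1/0.65) ≈ 3.9633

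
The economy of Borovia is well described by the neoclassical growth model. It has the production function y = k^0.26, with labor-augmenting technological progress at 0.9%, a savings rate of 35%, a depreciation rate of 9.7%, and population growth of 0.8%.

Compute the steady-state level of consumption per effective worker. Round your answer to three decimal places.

c* ≈ 0.964

At the steady state, Δk = 0, so s·k^α = (n + g + δ)·k.
Dividing both sides by k: k^(1−α) = s / (n + g + δ).
k^0.74 = 0.35 / (0.008 + 0.009 + 0.097) = 0.35 / 0.114 = 3.0702
k* = 3.0702^(1/0.74) ≈ 4.5534
y* = (k*)^α = 4.5534^0.26 ≈ 1.4831
c* = (1 − s)·y* = (1 − 0.35) × 1.4831 ≈ 0.9640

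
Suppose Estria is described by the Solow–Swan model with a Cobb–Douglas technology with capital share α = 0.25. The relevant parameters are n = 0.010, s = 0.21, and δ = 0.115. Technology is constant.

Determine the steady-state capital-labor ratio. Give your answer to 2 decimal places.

k* ≈ 2.00

Steady state requires s·f(k) = (n + δ)·k, i.e. s·k^α = (n + δ)·k.
Rearranging, k^(1−α) = s / (n + δ).
k^0.75 = 0.21 / (0.010 + 0.115) = 0.21 / 0.125 = 1.6800
k* = 1.6800^(1/0.75) ≈ 1.9972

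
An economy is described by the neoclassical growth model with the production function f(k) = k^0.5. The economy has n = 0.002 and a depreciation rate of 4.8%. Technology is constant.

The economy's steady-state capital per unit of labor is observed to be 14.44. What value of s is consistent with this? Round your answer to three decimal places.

s ≈ 0.190

At the steady state, Δk = 0, so s·k^α = (n + δ)·k.
So s / (n + δ) = (k*)^(1−α) = 14.44^0.5 = 3.8000.
Therefore s = 3.8000 × (n + δ) = 3.8000 × 0.050 = 0.1900.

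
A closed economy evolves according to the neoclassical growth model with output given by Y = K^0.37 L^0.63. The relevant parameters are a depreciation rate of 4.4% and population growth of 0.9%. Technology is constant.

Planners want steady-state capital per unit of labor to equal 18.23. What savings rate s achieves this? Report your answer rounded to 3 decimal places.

Steady state requires s·f(k) = (n + δ)·k, i.e. s·k^α = (n + δ)·k.
So s / (n + δ) = (k*)^(1−α) = 18.23^0.63 = 6.2272.
Therefore s = 6.2272 × (n + δ) = 6.2272 × 0.053 = 0.3300.

s ≈ 0.330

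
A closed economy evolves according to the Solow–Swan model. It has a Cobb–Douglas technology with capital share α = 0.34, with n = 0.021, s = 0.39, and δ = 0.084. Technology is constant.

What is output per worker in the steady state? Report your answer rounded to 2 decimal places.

y* = 1.97

Steady state requires s·f(k) = (n + δ)·k, i.e. s·k^α = (n + δ)·k.
Rearranging, k^(1−α) = s / (n + δ).
k^0.66 = 0.39 / (0.021 + 0.084) = 0.39 / 0.105 = 3.7143
k* = 3.7143^(1/0.66) ≈ 7.3021
y* = (k*)^α = 7.3021^0.34 ≈ 1.9659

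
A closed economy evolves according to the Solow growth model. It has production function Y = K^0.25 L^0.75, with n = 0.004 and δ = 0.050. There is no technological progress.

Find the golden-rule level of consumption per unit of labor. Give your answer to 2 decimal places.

c_gold ≈ 1.25

At the golden rule, f'(k) = n + δ, so α·k^(α−1) = n + δ and k_gold = (α/(n + δ))^(1/(1−α)).
k_gold = (0.25/0.054)^(1/0.75) = 4.6296^1.3333 ≈ 7.7156
c_gold = f(k_gold) − (n + δ)·k_gold = 1.6666 − 0.054×7.7156 ≈ 1.2500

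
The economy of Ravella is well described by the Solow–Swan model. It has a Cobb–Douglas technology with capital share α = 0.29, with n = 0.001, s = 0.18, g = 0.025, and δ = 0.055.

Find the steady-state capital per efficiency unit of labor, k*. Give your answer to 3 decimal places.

Steady state requires s·f(k) = (n + g + δ)·k, i.e. s·k^α = (n + g + δ)·k.
Dividing both sides by k: k^(1−α) = s / (n + g + δ).
k^0.71 = 0.18 / (0.001 + 0.025 + 0.055) = 0.18 / 0.081 = 2.2222
k* = 2.2222^(1/0.71) ≈ 3.0791

k* = 3.079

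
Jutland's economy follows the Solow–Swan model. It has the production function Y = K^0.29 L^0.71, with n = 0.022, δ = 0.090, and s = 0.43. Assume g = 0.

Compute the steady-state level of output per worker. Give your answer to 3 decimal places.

y* = 1.732

At the steady state, Δk = 0, so s·k^α = (n + δ)·k.
Dividing both sides by k: k^(1−α) = s / (n + δ).
k^0.71 = 0.43 / (0.022 + 0.090) = 0.43 / 0.112 = 3.8393
k* = 3.8393^(1/0.71) ≈ 6.6510
y* = (k*)^α = 6.6510^0.29 ≈ 1.7324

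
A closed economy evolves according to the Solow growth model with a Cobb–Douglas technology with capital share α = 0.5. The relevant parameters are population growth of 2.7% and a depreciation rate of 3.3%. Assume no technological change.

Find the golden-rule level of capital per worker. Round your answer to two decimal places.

k_gold ≈ 69.44

The golden rule sets f'(k) = n + δ, i.e. α·k^(α−1) = n + δ.
So k^(1−α) = α / (n + δ) = 0.5 / 0.060 = 8.3333.
k_gold = 8.3333^(1/0.5) ≈ 69.4439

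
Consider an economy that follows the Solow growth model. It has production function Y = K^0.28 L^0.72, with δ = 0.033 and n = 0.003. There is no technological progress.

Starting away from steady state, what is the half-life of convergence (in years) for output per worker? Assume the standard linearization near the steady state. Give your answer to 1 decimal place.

t_½ ≈ 26.7 years

Near the steady state the convergence rate is λ = (1 − α)(n + δ).
λ = (1 − 0.28) × 0.036 = 0.72 × 0.036 = 0.02592
Half-life = ln 2 / λ = 0.6931 / 0.02592 ≈ 26.74 years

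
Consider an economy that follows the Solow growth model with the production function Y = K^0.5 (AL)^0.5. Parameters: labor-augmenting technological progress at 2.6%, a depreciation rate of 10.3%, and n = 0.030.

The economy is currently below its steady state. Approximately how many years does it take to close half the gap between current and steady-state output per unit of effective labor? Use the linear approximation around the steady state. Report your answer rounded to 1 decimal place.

Near the steady state the convergence rate is λ = (1 − α)(n + g + δ).
λ = (1 − 0.5) × 0.159 = 0.5 × 0.159 = 0.0795
Half-life = ln 2 / λ = 0.6931 / 0.0795 ≈ 8.72 years

half-life ≈ 8.7 years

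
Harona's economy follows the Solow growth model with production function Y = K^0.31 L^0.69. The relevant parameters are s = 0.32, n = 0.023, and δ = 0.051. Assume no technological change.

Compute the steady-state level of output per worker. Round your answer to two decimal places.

At the steady state, Δk = 0, so s·k^α = (n + δ)·k.
Rearranging, k^(1−α) = s / (n + δ).
k^0.69 = 0.32 / (0.023 + 0.051) = 0.32 / 0.074 = 4.3243
k* = 4.3243^(1/0.69) ≈ 8.3487
y* = (k*)^α = 8.3487^0.31 ≈ 1.9306

y* = 1.93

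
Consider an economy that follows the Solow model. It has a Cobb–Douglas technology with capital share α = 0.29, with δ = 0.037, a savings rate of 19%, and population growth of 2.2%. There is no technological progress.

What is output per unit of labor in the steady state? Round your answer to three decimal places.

y* = 1.612

At the steady state, Δk = 0, so s·k^α = (n + δ)·k.
Rearranging, k^(1−α) = s / (n + δ).
k^0.71 = 0.19 / (0.022 + 0.037) = 0.19 / 0.059 = 3.2203
k* = 3.2203^(1/0.71) ≈ 5.1921
y* = (k*)^α = 5.1921^0.29 ≈ 1.6123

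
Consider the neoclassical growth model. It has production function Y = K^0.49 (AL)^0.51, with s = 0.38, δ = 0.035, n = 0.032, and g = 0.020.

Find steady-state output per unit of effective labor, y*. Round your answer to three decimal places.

In steady state, investment equals break-even investment: s·k^α = (n + g + δ)·k.
Rearranging, k^(1−α) = s / (n + g + δ).
k^0.51 = 0.38 / (0.032 + 0.020 + 0.035) = 0.38 / 0.087 = 4.3678
k* = 4.3678^(1/0.51) ≈ 18.0060
y* = (k*)^α = 18.0060^0.49 ≈ 4.1224

y* ≈ 4.122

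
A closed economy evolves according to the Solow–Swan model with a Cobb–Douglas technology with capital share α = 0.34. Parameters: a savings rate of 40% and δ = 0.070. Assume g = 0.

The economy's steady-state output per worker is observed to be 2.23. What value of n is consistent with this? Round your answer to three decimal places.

n ≈ 0.014

In steady state, investment equals break-even investment: s·k^α = (n + δ)·k.
Since y* = [s/(n + δ)]^(α/(1−α)), we have s/(n + δ) = (y*)^((1−α)/α) = 2.23^1.9412 = 4.7438.
Therefore n + δ = s / 4.7438 = 0.40 / 4.7438 = 0.0843, so n = 0.0843 − 0.070 = 0.0143.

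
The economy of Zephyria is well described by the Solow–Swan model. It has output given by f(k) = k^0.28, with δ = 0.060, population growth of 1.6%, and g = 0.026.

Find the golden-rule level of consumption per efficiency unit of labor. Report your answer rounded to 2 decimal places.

At the golden rule, f'(k) = n + g + δ, so α·k^(α−1) = n + g + δ and k_gold = (α/(n + g + δ))^(1/(1−α)).
k_gold = (0.28/0.102)^(1/0.72) = 2.7451^1.3889 ≈ 4.0655
c_gold = f(k_gold) − (n + g + δ)·k_gold = 1.4810 − 0.102×4.0655 ≈ 1.0663

c_gold ≈ 1.07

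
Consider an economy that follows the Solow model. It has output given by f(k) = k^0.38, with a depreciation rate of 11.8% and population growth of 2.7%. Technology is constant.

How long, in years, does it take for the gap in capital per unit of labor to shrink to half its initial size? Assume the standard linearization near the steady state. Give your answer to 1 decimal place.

Near the steady state the convergence rate is λ = (1 − α)(n + δ).
λ = (1 − 0.38) × 0.145 = 0.62 × 0.145 = 0.0899
Half-life = ln 2 / λ = 0.6931 / 0.0899 ≈ 7.71 years

half-life ≈ 7.7 years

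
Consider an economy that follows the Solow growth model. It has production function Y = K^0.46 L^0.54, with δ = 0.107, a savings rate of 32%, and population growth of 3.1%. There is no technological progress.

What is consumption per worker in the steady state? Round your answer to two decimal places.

At the steady state, Δk = 0, so s·k^α = (n + δ)·k.
Dividing both sides by k: k^(1−α) = s / (n + δ).
k^0.54 = 0.32 / (0.031 + 0.107) = 0.32 / 0.138 = 2.3188
k* = 2.3188^(1/0.54) ≈ 4.7469
y* = (k*)^α = 4.7469^0.46 ≈ 2.0471
c* = (1 − s)·y* = (1 − 0.32) × 2.0471 ≈ 1.3920

c* = 1.39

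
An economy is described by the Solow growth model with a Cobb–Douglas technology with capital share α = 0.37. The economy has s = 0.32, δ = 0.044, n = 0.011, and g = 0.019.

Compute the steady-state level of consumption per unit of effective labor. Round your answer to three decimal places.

c* ≈ 1.607

Steady state requires s·f(k) = (n + g + δ)·k, i.e. s·k^α = (n + g + δ)·k.
Dividing both sides by k: k^(1−α) = s / (n + g + δ).
k^0.63 = 0.32 / (0.011 + 0.019 + 0.044) = 0.32 / 0.074 = 4.3243
k* = 4.3243^(1/0.63) ≈ 10.2186
y* = (k*)^α = 10.2186^0.37 ≈ 2.3631
c* = (1 − s)·y* = (1 − 0.32) × 2.3631 ≈ 1.6069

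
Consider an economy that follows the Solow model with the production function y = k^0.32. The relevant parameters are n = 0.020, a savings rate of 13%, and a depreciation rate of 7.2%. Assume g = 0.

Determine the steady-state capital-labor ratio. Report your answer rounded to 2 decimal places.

k* = 1.66

Steady state requires s·f(k) = (n + δ)·k, i.e. s·k^α = (n + δ)·k.
Dividing both sides by k: k^(1−α) = s / (n + δ).
k^0.68 = 0.13 / (0.020 + 0.072) = 0.13 / 0.092 = 1.4130
k* = 1.4130^(1/0.68) ≈ 1.6626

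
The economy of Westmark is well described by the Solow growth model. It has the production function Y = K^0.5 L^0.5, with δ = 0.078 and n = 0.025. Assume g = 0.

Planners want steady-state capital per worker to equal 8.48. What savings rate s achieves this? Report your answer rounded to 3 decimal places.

At the steady state, Δk = 0, so s·k^α = (n + δ)·k.
So s / (n + δ) = (k*)^(1−α) = 8.48^0.5 = 2.9120.
Therefore s = 2.9120 × (n + δ) = 2.9120 × 0.103 = 0.2999.

s ≈ 0.300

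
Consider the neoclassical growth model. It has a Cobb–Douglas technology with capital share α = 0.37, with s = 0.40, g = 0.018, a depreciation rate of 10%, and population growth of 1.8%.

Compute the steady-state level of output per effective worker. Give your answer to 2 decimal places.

y* ≈ 1.88

At the steady state, Δk = 0, so s·k^α = (n + g + δ)·k.
Dividing both sides by k: k^(1−α) = s / (n + g + δ).
k^0.63 = 0.40 / (0.018 + 0.018 + 0.100) = 0.40 / 0.136 = 2.9412
k* = 2.9412^(1/0.63) ≈ 5.5423
y* = (k*)^α = 5.5423^0.37 ≈ 1.8844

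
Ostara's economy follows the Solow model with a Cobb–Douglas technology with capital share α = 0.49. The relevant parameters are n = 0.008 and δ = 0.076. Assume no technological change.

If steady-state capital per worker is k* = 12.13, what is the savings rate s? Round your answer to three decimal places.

s ≈ 0.300

At the steady state, Δk = 0, so s·k^α = (n + δ)·k.
So s / (n + δ) = (k*)^(1−α) = 12.13^0.51 = 3.5708.
Therefore s = 3.5708 × (n + δ) = 3.5708 × 0.084 = 0.2999.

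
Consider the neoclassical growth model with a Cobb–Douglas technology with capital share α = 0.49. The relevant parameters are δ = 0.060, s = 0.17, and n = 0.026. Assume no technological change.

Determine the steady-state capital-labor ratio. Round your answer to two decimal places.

Steady state requires s·f(k) = (n + δ)·k, i.e. s·k^α = (n + δ)·k.
Rearranging, k^(1−α) = s / (n + δ).
k^0.51 = 0.17 / (0.026 + 0.060) = 0.17 / 0.086 = 1.9767
k* = 1.9767^(1/0.51) ≈ 3.8043

k* ≈ 3.80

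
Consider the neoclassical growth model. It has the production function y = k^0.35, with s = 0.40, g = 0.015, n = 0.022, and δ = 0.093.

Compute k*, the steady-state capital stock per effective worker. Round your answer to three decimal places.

k* = 5.636

In steady state, investment equals break-even investment: s·k^α = (n + g + δ)·k.
Dividing both sides by k: k^(1−α) = s / (n + g + δ).
k^0.65 = 0.40 / (0.022 + 0.015 + 0.093) = 0.40 / 0.130 = 3.0769
k* = 3.0769^(1/0.65) ≈ 5.6356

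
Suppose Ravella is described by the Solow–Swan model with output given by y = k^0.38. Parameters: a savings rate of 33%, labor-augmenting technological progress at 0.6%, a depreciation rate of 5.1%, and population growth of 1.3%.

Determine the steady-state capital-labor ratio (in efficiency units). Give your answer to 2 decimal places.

k* ≈ 12.19

In steady state, investment equals break-even investment: s·k^α = (n + g + δ)·k.
Dividing both sides by k: k^(1−α) = s / (n + g + δ).
k^0.62 = 0.33 / (0.013 + 0.006 + 0.051) = 0.33 / 0.070 = 4.7143
k* = 4.7143^(1/0.62) ≈ 12.1943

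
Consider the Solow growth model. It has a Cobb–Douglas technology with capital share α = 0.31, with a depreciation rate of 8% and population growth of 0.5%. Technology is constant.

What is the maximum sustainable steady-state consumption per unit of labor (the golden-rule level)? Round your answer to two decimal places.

c_gold ≈ 1.23

At the golden rule, f'(k) = n + δ, so α·k^(α−1) = n + δ and k_gold = (α/(n + δ))^(1/(1−α)).
k_gold = (0.31/0.085)^(1/0.69) = 3.6471^1.4493 ≈ 6.5228
c_gold = f(k_gold) − (n + δ)·k_gold = 1.7884 − 0.085×6.5228 ≈ 1.2340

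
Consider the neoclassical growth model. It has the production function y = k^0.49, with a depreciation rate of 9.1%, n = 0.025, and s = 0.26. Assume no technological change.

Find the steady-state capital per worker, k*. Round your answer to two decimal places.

k* = 4.87

Steady state requires s·f(k) = (n + δ)·k, i.e. s·k^α = (n + δ)·k.
Rearranging, k^(1−α) = s / (n + δ).
k^0.51 = 0.26 / (0.025 + 0.091) = 0.26 / 0.116 = 2.2414
k* = 2.2414^(1/0.51) ≈ 4.8674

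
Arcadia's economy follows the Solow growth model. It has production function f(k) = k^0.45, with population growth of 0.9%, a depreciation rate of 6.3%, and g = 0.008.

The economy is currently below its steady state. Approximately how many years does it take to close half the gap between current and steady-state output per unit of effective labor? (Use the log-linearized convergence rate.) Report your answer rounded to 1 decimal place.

half-life ≈ 15.8 years

Near the steady state the convergence rate is λ = (1 − α)(n + g + δ).
λ = (1 − 0.45) × 0.080 = 0.55 × 0.080 = 0.0440
Half-life = ln 2 / λ = 0.6931 / 0.0440 ≈ 15.75 years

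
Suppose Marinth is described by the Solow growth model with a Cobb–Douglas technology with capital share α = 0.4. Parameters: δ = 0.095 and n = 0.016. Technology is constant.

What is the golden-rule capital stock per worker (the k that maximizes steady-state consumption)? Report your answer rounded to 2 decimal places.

The golden rule sets f'(k) = n + δ, i.e. α·k^(α−1) = n + δ.
So k^(1−α) = α / (n + δ) = 0.4 / 0.111 = 3.6036.
k_gold = 3.6036^(1/0.6) ≈ 8.4702

k_gold ≈ 8.47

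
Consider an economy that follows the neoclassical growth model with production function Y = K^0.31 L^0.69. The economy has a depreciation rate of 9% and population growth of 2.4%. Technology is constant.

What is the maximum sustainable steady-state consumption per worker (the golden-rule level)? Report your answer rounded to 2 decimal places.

At the golden rule, f'(k) = n + δ, so α·k^(α−1) = n + δ and k_gold = (α/(n + δ))^(1/(1−α)).
k_gold = (0.31/0.114)^(1/0.69) = 2.7193^1.4493 ≈ 4.2624
c_gold = f(k_gold) − (n + δ)·k_gold = 1.5674 − 0.114×4.2624 ≈ 1.0815

c_gold ≈ 1.08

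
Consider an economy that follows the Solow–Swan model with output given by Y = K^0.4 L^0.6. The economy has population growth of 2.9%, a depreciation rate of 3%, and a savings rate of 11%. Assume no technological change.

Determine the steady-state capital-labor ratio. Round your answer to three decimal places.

At the steady state, Δk = 0, so s·k^α = (n + δ)·k.
Dividing both sides by k: k^(1−α) = s / (n + δ).
k^0.6 = 0.11 / (0.029 + 0.030) = 0.11 / 0.059 = 1.8644
k* = 1.8644^(1/0.6) ≈ 2.8242

k* = 2.824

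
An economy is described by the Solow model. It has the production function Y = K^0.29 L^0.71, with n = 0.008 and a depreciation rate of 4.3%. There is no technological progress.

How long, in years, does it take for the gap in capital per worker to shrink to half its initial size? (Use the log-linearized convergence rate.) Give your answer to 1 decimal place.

Near the steady state the convergence rate is λ = (1 − α)(n + δ).
λ = (1 − 0.29) × 0.051 = 0.71 × 0.051 = 0.03621
Half-life = ln 2 / λ = 0.6931 / 0.03621 ≈ 19.14 years

about 19.1 years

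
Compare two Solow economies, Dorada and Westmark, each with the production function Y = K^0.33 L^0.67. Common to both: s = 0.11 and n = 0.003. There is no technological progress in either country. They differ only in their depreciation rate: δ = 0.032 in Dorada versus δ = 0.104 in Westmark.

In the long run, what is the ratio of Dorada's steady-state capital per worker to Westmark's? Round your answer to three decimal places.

Steady-state k* = [s/(n + δ)]^(1/(1−α)), so the ratio is [ (s_D/(n + δ)_D) / (s_W/(n + δ)_W) ]^1.4925.
s_D/(n + δ)_D = 0.11/0.035 = 3.1429; s_W/(n + δ)_W = 0.11/0.107 = 1.0280.
Ratio = (3.1429/1.0280)^1.4925 = 3.0573^1.4925 ≈ 5.3011

k*_D / k*_W ≈ 5.301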